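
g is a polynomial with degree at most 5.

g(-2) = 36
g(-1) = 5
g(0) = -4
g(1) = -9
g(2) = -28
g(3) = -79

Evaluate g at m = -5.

First differences: -31, -9, -5, -19, -51. Second differences: 22, 4, -14, -32. Third differences: -18, -18, -18.
Level-3 differences are constant, so g has degree 3.
Fitting a degree-3 polynomial gives g(m) = -3m³ + 2m² - 4m - 4.
Then g(-5) = 441.

441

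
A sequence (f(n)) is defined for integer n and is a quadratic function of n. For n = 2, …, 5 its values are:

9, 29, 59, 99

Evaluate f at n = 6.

149

Write f(n) = an² + bn + c; the 4 given values yield a linear system in the 3 coefficients.
Solving, f(n) = 5n² - 5n - 1.
Then f(6) = 149.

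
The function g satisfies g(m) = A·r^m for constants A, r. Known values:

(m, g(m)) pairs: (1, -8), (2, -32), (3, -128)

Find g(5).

Consecutive ratio: -32/(-8) = 4, and -128/(-32) = 4, so r = 4.
Then A·4^1 = -8 gives A = -2, and g(m) = -2·4^m.
g(5) = -2·4^5 = -2048.

-2048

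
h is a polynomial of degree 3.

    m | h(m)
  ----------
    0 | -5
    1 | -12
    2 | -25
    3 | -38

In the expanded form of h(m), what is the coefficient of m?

Write h(m) = am³ + bm² + cm + d; the 4 given values yield a linear system in the 4 coefficients.
Solving, h(m) = m³ - 6m² - 2m - 5.
The coefficient of m is -2.

-2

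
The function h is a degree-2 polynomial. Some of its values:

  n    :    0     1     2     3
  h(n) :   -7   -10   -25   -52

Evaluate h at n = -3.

-70

First differences: -3, -15, -27. Second differences: -12, -12.
Level-2 differences are constant, so h has degree 2.
Fitting a degree-2 polynomial gives h(n) = -6n² + 3n - 7.
Then h(-3) = -70.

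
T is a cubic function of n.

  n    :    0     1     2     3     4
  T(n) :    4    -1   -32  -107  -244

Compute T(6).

Write T(n) = an³ + bn² + cn + d; the 5 given values yield a linear system in the 4 coefficients.
Solving, T(n) = -3n³ - 4n² + 2n + 4.
Then T(6) = -776.

-776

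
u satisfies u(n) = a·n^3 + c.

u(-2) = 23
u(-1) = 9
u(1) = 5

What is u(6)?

From u(-2) = 23 and u(-1) = 9: -8a + c = 23 and -1a + c = 9.
Subtracting: 7a = -14, so a = -2; then c = 23 − (-2)·(-8) = 7.
So u(n) = -2n³ + 7, and u(6) = -425.

-425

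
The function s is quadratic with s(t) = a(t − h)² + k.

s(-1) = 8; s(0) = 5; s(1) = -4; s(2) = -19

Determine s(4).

-67

First differences -3, -9, -15; second difference -6 = 2a, so a = -3.
Expanding, the t-coefficient is −2ah = 6h; matching it to the data gives h = -1, and then k = 8.
So s(t) = -3(t + 1)² + 8.
s(4) = -3·5² + 8 = -67.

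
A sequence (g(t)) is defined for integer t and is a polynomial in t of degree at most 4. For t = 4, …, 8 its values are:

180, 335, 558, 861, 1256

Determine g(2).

26

Write g(t) = at^4 + bt³ + ct² + dt + e; the 5 given values yield a linear system in the 5 coefficients.
Solving, the leading coefficient vanishes, and g(t) = 2t³ + 4t² - 3t.
Then g(2) = 26.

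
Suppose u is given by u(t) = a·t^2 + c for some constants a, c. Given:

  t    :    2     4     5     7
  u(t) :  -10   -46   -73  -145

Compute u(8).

From u(2) = -10 and u(4) = -46: 4a + c = -10 and 16a + c = -46.
Subtracting: 12a = -36, so a = -3; then c = -10 − (-3)·4 = 2.
So u(t) = -3t² + 2, and u(8) = -190.

-190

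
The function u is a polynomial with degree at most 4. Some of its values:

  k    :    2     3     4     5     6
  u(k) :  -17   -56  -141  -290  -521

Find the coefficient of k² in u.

Write u(k) = ak^4 + bk³ + ck² + dk + e; the 5 given values yield a linear system in the 5 coefficients.
Solving, the leading coefficient vanishes, and u(k) = -3k³ + 4k² - 2k - 5.
The coefficient of k² is 4.

4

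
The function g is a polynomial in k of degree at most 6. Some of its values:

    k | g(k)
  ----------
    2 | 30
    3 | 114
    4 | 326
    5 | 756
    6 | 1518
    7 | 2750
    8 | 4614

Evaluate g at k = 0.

6

Write g(k) = ak^6 + bk^5 + ck^4 + dk³ + ek² + pk + q; the 7 given values yield a linear system in the 7 coefficients.
Solving, the top 2 coefficients vanish, and g(k) = k^4 + k³ + 6.
Then g(0) = 6.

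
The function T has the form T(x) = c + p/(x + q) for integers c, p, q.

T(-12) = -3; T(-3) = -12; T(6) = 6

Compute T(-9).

-4

(T(x) − c)(x + q) = p for each data point; the three points give a linear system in c and q, then p follows.
Solving: c = 0, q = 0, p = 36, so T(x) = 36/(x + 0).
Then T(-9) = 0 + 36/(-9) = -4.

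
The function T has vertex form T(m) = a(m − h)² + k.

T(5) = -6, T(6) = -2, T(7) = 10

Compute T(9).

58

First differences 4, 12; second difference 8 = 2a, so a = 4.
Expanding, the m-coefficient is −2ah = -8h; matching it to the data gives h = 5, and then k = -6.
So T(m) = 4(m − 5)² − 6.
T(9) = 4·4² − 6 = 58.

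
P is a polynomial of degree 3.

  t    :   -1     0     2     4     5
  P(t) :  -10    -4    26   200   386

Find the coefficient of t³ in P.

3

Write P(t) = at³ + bt² + ct + d; the 5 given values yield a linear system in the 4 coefficients.
Solving, P(t) = 3t³ + 3t - 4.
The coefficient of t³ is 3.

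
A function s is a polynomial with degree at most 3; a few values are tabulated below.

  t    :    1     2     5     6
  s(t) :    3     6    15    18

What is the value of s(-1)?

Write s(t) = at³ + bt² + ct + d; the 4 given values yield a linear system in the 4 coefficients.
Solving, the top 2 coefficients vanish, and s(t) = 3t.
Then s(-1) = -3.

-3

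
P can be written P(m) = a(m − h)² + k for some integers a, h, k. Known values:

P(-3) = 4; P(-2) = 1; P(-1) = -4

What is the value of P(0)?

-11

First differences -3, -5; second difference -2 = 2a, so a = -1.
Expanding, the m-coefficient is −2ah = 2h; matching it to the data gives h = -4, and then k = 5.
So P(m) = -1(m + 4)² + 5.
P(0) = -1·4² + 5 = -11.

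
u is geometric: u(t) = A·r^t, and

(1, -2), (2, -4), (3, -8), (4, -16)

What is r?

Consecutive ratio: -4/(-2) = 2, and -8/(-4) = 2, so r = 2.
Then A·2^1 = -2 gives A = -1, and u(t) = -1·2^t.

2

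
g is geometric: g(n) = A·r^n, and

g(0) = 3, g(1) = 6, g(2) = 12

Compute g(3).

24

Consecutive ratio: 6/3 = 2, and 12/6 = 2, so r = 2.
Then A·2^0 = 3 gives A = 3, and g(n) = 3·2^n.
g(3) = 3·2^3 = 24.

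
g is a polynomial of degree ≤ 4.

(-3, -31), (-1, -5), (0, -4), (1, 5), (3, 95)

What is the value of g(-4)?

-80

Write g(n) = an^4 + bn³ + cn² + dn + e; the 5 given values yield a linear system in the 5 coefficients.
Solving, the leading coefficient vanishes, and g(n) = 2n³ + 4n² + 3n - 4.
Then g(-4) = -80.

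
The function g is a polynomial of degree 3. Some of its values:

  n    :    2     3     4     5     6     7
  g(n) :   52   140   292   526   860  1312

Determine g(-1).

Write g(n) = an³ + bn² + cn + d; the 6 given values yield a linear system in the 4 coefficients.
Solving, g(n) = 3n³ + 5n² + 6n - 4.
Then g(-1) = -8.

-8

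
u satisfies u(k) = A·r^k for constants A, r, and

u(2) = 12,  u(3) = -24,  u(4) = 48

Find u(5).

-96

Consecutive ratio: -24/12 = -2, and 48/(-24) = -2, so r = -2.
Then A·(-2)^2 = 12 gives A = 3, and u(k) = 3·(-2)^k.
u(5) = 3·(-2)^5 = -96.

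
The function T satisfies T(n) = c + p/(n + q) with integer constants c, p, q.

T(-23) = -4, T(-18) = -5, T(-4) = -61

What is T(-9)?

-11

(T(n) − c)(n + q) = p for each data point; the three points give a linear system in c and q, then p follows.
Solving: c = -1, q = 3, p = 60, so T(n) = -1 + 60/(n + 3).
Then T(-9) = -1 + 60/(-6) = -11.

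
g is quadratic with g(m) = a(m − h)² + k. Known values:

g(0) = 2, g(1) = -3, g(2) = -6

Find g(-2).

First differences -5, -3; second difference 2 = 2a, so a = 1.
Expanding, the m-coefficient is −2ah = -2h; matching it to the data gives h = 3, and then k = -7.
So g(m) = 1(m − 3)² − 7.
g(-2) = 1·(-5)² − 7 = 18.

18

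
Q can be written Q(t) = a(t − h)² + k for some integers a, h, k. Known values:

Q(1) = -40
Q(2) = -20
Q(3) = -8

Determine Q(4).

-4

First differences 20, 12; second difference -8 = 2a, so a = -4.
Expanding, the t-coefficient is −2ah = 8h; matching it to the data gives h = 4, and then k = -4.
So Q(t) = -4(t − 4)² − 4.
Q(4) = -4·0² − 4 = -4.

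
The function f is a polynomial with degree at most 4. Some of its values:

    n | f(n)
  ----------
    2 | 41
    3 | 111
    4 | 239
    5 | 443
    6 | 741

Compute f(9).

First differences: 70, 128, 204, 298. Second differences: 58, 76, 94. Third differences: 18, 18.
Level-3 differences are constant, so f has degree 3.
Fitting a degree-3 polynomial gives f(n) = 3n³ + 2n² + 3n + 3.
Then f(9) = 2379.

2379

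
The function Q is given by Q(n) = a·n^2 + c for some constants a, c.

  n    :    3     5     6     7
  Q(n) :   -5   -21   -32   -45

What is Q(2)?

From Q(3) = -5 and Q(5) = -21: 9a + c = -5 and 25a + c = -21.
Subtracting: 16a = -16, so a = -1; then c = -5 − (-1)·9 = 4.
So Q(n) = -1n² + 4, and Q(2) = 0.

0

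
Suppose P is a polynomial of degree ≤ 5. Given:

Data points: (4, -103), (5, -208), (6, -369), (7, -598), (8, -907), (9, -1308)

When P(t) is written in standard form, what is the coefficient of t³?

-2

First differences: -105, -161, -229, -309, -401. Second differences: -56, -68, -80, -92. Third differences: -12, -12, -12.
Level-3 differences are constant, so P has degree 3.
Fitting a degree-3 polynomial gives P(t) = -2t³ + 2t² - t - 3.
The coefficient of t³ is -2.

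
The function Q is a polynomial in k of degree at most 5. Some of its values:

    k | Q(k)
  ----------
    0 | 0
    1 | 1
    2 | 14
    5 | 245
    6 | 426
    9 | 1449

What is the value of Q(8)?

1016

Write Q(k) = ak^5 + bk^4 + ck³ + dk² + ek + p; the 6 given values yield a linear system in the 6 coefficients.
Solving, the top 2 coefficients vanish, and Q(k) = 2k³ - k.
Then Q(8) = 1016.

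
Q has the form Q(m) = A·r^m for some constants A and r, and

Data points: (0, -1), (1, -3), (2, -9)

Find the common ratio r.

Consecutive ratio: -3/(-1) = 3, and -9/(-3) = 3, so r = 3.
Then A·3^0 = -1 gives A = -1, and Q(m) = -1·3^m.

3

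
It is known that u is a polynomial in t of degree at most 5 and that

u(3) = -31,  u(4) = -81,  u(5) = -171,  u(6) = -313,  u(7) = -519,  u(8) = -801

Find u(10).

First differences: -50, -90, -142, -206, -282. Second differences: -40, -52, -64, -76. Third differences: -12, -12, -12.
Level-3 differences are constant, so u has degree 3.
Fitting a degree-3 polynomial gives u(t) = -2t³ + 4t² - 4t - 1.
Then u(10) = -1641.

-1641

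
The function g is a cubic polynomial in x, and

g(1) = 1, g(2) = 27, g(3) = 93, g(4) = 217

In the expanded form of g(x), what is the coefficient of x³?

Write g(x) = ax³ + bx² + cx + d; the 4 given values yield a linear system in the 4 coefficients.
Solving, g(x) = 3x³ + 2x² - x - 3.
The coefficient of x³ is 3.

3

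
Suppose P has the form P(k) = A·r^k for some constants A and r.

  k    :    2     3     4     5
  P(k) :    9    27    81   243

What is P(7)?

Consecutive ratio: 27/9 = 3, and 81/27 = 3, so r = 3.
Then A·3^2 = 9 gives A = 1, and P(k) = 1·3^k.
P(7) = 1·3^7 = 2187.

2187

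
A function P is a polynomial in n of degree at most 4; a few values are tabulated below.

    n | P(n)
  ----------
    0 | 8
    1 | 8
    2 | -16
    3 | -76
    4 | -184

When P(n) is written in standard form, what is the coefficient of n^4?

Write P(n) = an^4 + bn³ + cn² + dn + e; the 5 given values yield a linear system in the 5 coefficients.
Solving, the leading coefficient vanishes, and P(n) = -2n³ - 6n² + 8n + 8.
The coefficient of n^4 is 0.

0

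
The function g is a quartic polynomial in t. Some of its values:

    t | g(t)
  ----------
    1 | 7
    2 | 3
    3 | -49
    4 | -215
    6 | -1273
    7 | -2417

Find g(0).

Write g(t) = at^4 + bt³ + ct² + dt + e; the 6 given values yield a linear system in the 5 coefficients.
Solving, g(t) = -t^4 - t³ + 7t² - 3t + 5.
Then g(0) = 5.

5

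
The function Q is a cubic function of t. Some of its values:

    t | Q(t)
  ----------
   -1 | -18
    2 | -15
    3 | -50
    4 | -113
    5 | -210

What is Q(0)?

Write Q(t) = at³ + bt² + ct + d; the 5 given values yield a linear system in the 4 coefficients.
Solving, Q(t) = -t³ - 5t² + 9t - 5.
The constant term is Q(0) = -5.

-5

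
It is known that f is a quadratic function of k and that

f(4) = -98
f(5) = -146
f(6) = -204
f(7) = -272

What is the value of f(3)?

-60

First differences: -48, -58, -68. Second differences: -10, -10.
Level-2 differences are constant, so f has degree 2.
Fitting a degree-2 polynomial gives f(k) = -5k² - 3k - 6.
Then f(3) = -60.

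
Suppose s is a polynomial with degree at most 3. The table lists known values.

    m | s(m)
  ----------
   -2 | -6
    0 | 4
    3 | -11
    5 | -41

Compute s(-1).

Write s(m) = am³ + bm² + cm + d; the 4 given values yield a linear system in the 4 coefficients.
Solving, the leading coefficient vanishes, and s(m) = -2m² + m + 4.
Then s(-1) = 1.

1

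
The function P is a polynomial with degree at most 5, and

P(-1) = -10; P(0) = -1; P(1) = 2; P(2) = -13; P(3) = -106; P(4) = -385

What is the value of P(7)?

-4138

First differences: 9, 3, -15, -93, -279. Second differences: -6, -18, -78, -186. Third differences: -12, -60, -108. Fourth differences: -48, -48.
Level-4 differences are constant, so P has degree 4.
Fitting a degree-4 polynomial gives P(k) = -2k^4 + 2k³ - k² + 4k - 1.
Then P(7) = -4138.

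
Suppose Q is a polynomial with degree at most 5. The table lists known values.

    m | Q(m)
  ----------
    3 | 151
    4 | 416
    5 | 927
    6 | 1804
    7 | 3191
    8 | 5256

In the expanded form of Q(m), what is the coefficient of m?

2

Write Q(m) = am^5 + bm^4 + cm³ + dm² + em + p; the 6 given values yield a linear system in the 6 coefficients.
Solving, the leading coefficient vanishes, and Q(m) = m^4 + 2m³ + 2m² + 2m - 8.
The coefficient of m is 2.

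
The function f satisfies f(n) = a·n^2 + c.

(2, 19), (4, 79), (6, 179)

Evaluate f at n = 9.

From f(2) = 19 and f(4) = 79: 4a + c = 19 and 16a + c = 79.
Subtracting: 12a = 60, so a = 5; then c = 19 − 5·4 = -1.
So f(n) = 5n² − 1, and f(9) = 404.

404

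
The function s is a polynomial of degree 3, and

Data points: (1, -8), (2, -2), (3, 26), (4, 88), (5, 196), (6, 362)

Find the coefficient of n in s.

-5

First differences: 6, 28, 62, 108, 166. Second differences: 22, 34, 46, 58. Third differences: 12, 12, 12.
Level-3 differences are constant, so s has degree 3.
Fitting a degree-3 polynomial gives s(n) = 2n³ - n² - 5n - 4.
The coefficient of n is -5.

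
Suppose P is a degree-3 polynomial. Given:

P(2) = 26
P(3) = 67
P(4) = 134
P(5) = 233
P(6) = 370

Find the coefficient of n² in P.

4

First differences: 41, 67, 99, 137. Second differences: 26, 32, 38. Third differences: 6, 6.
Level-3 differences are constant, so P has degree 3.
Fitting a degree-3 polynomial gives P(n) = n³ + 4n² + 2n - 2.
The coefficient of n² is 4.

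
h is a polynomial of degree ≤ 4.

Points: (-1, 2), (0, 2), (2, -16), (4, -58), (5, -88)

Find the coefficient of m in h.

-3

Write h(m) = am^4 + bm³ + cm² + dm + e; the 5 given values yield a linear system in the 5 coefficients.
Solving, the top 2 coefficients vanish, and h(m) = -3m² - 3m + 2.
The coefficient of m is -3.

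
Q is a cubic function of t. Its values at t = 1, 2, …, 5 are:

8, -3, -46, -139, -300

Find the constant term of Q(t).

First differences: -11, -43, -93, -161. Second differences: -32, -50, -68. Third differences: -18, -18.
Level-3 differences are constant, so Q has degree 3.
Fitting a degree-3 polynomial gives Q(t) = -3t³ + 2t² + 4t + 5.
The constant term is Q(0) = 5.

5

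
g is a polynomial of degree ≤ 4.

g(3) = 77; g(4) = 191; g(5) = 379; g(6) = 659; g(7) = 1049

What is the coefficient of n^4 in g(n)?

First differences: 114, 188, 280, 390. Second differences: 74, 92, 110. Third differences: 18, 18.
Level-3 differences are constant, so g has degree 3.
Fitting a degree-3 polynomial gives g(n) = 3n³ + n² - 4n - 1.
The coefficient of n^4 is 0.

0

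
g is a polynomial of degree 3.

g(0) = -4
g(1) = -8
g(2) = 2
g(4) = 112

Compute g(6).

422

Write g(k) = ak³ + bk² + ck + d; the 4 given values yield a linear system in the 4 coefficients.
Solving, g(k) = 2k³ + k² - 7k - 4.
Then g(6) = 422.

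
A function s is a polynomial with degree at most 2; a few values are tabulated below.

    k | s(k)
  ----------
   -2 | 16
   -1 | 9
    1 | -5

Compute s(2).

Write s(k) = ak² + bk + c; the 3 given values yield a linear system in the 3 coefficients.
Solving, the leading coefficient vanishes, and s(k) = -7k + 2.
Then s(2) = -12.

-12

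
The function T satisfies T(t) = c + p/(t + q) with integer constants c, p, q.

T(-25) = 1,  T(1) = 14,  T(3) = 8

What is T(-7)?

(T(t) − c)(t + q) = p for each data point; the three points give a linear system in c and q, then p follows.
Solving: c = 2, q = 1, p = 24, so T(t) = 2 + 24/(t + 1).
Then T(-7) = 2 + 24/(-6) = -2.

-2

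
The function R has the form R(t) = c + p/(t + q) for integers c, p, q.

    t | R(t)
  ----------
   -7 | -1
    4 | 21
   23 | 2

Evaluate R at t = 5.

(R(t) − c)(t + q) = p for each data point; the three points give a linear system in c and q, then p follows.
Solving: c = 1, q = -3, p = 20, so R(t) = 1 + 20/(t − 3).
Then R(5) = 1 + 20/2 = 11.

11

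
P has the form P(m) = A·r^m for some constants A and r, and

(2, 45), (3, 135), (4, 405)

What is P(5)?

1215

Consecutive ratio: 135/45 = 3, and 405/135 = 3, so r = 3.
Then A·3^2 = 45 gives A = 5, and P(m) = 5·3^m.
P(5) = 5·3^5 = 1215.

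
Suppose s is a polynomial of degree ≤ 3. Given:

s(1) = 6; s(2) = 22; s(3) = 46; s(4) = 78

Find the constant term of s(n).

-2

First differences: 16, 24, 32. Second differences: 8, 8.
Level-2 differences are constant, so s has degree 2.
Fitting a degree-2 polynomial gives s(n) = 4n² + 4n - 2.
The constant term is s(0) = -2.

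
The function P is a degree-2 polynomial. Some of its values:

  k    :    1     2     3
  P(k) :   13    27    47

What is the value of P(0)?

Write P(k) = ak² + bk + c; the 3 given values yield a linear system in the 3 coefficients.
Solving, P(k) = 3k² + 5k + 5.
Then P(0) = 5.

5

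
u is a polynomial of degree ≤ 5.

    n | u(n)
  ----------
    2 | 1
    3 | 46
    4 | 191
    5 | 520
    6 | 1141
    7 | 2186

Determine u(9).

6196

First differences: 45, 145, 329, 621, 1045. Second differences: 100, 184, 292, 424. Third differences: 84, 108, 132. Fourth differences: 24, 24.
Level-4 differences are constant, so u has degree 4.
Fitting a degree-4 polynomial gives u(n) = n^4 - 5n² + 5n - 5.
Then u(9) = 6196.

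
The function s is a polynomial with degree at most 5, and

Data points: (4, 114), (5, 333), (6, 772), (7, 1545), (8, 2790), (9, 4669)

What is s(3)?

Write s(m) = am^5 + bm^4 + cm³ + dm² + em + p; the 6 given values yield a linear system in the 6 coefficients.
Solving, the leading coefficient vanishes, and s(m) = m^4 - 3m³ + 4m² - 3m - 2.
Then s(3) = 25.

25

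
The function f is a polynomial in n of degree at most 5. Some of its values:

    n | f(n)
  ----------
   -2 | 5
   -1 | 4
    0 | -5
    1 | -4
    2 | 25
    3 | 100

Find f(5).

460

First differences: -1, -9, 1, 29, 75. Second differences: -8, 10, 28, 46. Third differences: 18, 18, 18.
Level-3 differences are constant, so f has degree 3.
Fitting a degree-3 polynomial gives f(n) = 3n³ + 5n² - 7n - 5.
Then f(5) = 460.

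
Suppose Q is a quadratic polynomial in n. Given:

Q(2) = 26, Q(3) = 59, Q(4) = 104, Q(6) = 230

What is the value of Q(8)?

Write Q(n) = an² + bn + c; the 4 given values yield a linear system in the 3 coefficients.
Solving, Q(n) = 6n² + 3n - 4.
Then Q(8) = 404.

404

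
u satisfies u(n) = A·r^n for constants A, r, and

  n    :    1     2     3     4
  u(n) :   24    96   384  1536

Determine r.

4

Consecutive ratio: 96/24 = 4, and 384/96 = 4, so r = 4.
Then A·4^1 = 24 gives A = 6, and u(n) = 6·4^n.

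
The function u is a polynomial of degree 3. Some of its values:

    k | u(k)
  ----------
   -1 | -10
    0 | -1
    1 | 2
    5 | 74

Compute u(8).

Write u(k) = ak³ + bk² + ck + d; the 4 given values yield a linear system in the 4 coefficients.
Solving, u(k) = k³ - 3k² + 5k - 1.
Then u(8) = 359.

359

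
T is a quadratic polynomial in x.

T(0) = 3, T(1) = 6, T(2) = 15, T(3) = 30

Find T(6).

111

First differences: 3, 9, 15. Second differences: 6, 6.
Level-2 differences are constant, so T has degree 2.
Fitting a degree-2 polynomial gives T(x) = 3x² + 3.
Then T(6) = 111.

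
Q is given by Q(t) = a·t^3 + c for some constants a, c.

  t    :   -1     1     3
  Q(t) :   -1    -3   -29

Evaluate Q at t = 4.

-66

From Q(-1) = -1 and Q(1) = -3: -1a + c = -1 and 1a + c = -3.
Subtracting: 2a = -2, so a = -1; then c = -1 − (-1)·(-1) = -2.
So Q(t) = -1t³ − 2, and Q(4) = -66.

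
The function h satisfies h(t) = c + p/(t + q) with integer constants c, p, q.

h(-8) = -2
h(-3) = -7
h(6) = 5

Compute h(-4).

-5

(h(t) − c)(t + q) = p for each data point; the three points give a linear system in c and q, then p follows.
Solving: c = 1, q = 0, p = 24, so h(t) = 1 + 24/(t + 0).
Then h(-4) = 1 + 24/(-4) = -5.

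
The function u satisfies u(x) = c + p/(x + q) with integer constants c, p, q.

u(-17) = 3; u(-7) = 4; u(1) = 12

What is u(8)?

-2

(u(x) − c)(x + q) = p for each data point; the three points give a linear system in c and q, then p follows.
Solving: c = 2, q = -3, p = -20, so u(x) = 2 − 20/(x − 3).
Then u(8) = 2 − 20/5 = -2.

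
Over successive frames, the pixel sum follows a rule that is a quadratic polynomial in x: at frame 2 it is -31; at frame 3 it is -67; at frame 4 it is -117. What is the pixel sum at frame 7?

Write the value at x as Q(x).
Write Q(x) = ax² + bx + c; the 3 given values yield a linear system in the 3 coefficients.
Solving, Q(x) = -7x² - x - 1.
Then Q(7) = -351.

-351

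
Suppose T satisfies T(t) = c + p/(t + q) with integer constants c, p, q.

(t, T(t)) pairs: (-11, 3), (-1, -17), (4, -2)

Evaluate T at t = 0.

(T(t) − c)(t + q) = p for each data point; the three points give a linear system in c and q, then p follows.
Solving: c = 1, q = 2, p = -18, so T(t) = 1 − 18/(t + 2).
Then T(0) = 1 − 18/2 = -8.

-8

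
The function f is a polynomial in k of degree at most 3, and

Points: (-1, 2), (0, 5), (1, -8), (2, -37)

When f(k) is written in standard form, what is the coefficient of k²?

-8

Write f(k) = ak³ + bk² + ck + d; the 4 given values yield a linear system in the 4 coefficients.
Solving, the leading coefficient vanishes, and f(k) = -8k² - 5k + 5.
The coefficient of k² is -8.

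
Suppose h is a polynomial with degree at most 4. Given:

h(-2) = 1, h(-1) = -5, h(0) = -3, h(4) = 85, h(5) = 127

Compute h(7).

235

Write h(x) = ax^4 + bx³ + cx² + dx + e; the 5 given values yield a linear system in the 5 coefficients.
Solving, the top 2 coefficients vanish, and h(x) = 4x² + 6x - 3.
Then h(7) = 235.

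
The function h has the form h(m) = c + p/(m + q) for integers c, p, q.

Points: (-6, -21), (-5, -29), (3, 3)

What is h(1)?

(h(m) − c)(m + q) = p for each data point; the three points give a linear system in c and q, then p follows.
Solving: c = -5, q = 3, p = 48, so h(m) = -5 + 48/(m + 3).
Then h(1) = -5 + 48/4 = 7.

7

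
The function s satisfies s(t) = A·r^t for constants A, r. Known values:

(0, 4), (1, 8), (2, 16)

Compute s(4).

64

Consecutive ratio: 8/4 = 2, and 16/8 = 2, so r = 2.
Then A·2^0 = 4 gives A = 4, and s(t) = 4·2^t.
s(4) = 4·2^4 = 64.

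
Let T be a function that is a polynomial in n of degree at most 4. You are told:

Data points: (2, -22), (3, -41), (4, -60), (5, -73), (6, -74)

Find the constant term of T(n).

-8

First differences: -19, -19, -13, -1. Second differences: 0, 6, 12. Third differences: 6, 6.
Level-3 differences are constant, so T has degree 3.
Fitting a degree-3 polynomial gives T(n) = n³ - 9n² + 7n - 8.
The constant term is T(0) = -8.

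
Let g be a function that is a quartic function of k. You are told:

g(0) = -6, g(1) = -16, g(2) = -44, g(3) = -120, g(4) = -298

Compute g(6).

-1296

Write g(k) = ak^4 + bk³ + ck² + dk + e; the 5 given values yield a linear system in the 5 coefficients.
Solving, g(k) = -k^4 + k³ - 5k² - 5k - 6.
Then g(6) = -1296.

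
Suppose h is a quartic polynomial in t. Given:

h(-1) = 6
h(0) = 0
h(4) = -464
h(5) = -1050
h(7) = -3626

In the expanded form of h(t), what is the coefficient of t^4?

-1

Write h(t) = at^4 + bt³ + ct² + dt + e; the 5 given values yield a linear system in the 5 coefficients.
Solving, h(t) = -t^4 - 4t³ + 3t².
The coefficient of t^4 is -1.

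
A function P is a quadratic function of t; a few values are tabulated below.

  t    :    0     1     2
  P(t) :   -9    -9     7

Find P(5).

151

Write P(t) = at² + bt + c; the 3 given values yield a linear system in the 3 coefficients.
Solving, P(t) = 8t² - 8t - 9.
Then P(5) = 151.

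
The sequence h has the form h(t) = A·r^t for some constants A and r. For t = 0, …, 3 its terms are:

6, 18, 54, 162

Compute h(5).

1458

Consecutive ratio: 18/6 = 3, and 54/18 = 3, so r = 3.
Then A·3^0 = 6 gives A = 6, and h(t) = 6·3^t.
h(5) = 6·3^5 = 1458.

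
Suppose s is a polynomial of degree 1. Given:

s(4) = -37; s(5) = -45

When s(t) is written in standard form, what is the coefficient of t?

-8

Write s(t) = at + b; the 2 given values yield a linear system in the 2 coefficients.
Solving, s(t) = -8t - 5.
The coefficient of t is -8.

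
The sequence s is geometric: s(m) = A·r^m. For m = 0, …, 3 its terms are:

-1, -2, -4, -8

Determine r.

Consecutive ratio: -2/(-1) = 2, and -4/(-2) = 2, so r = 2.
Then A·2^0 = -1 gives A = -1, and s(m) = -1·2^m.

2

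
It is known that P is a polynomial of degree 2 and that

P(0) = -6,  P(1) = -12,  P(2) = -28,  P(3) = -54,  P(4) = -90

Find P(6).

First differences: -6, -16, -26, -36. Second differences: -10, -10, -10.
Level-2 differences are constant, so P has degree 2.
Fitting a degree-2 polynomial gives P(m) = -5m² - m - 6.
Then P(6) = -192.

-192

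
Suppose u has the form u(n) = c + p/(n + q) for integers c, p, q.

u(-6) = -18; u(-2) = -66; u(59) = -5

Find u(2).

14

(u(n) − c)(n + q) = p for each data point; the three points give a linear system in c and q, then p follows.
Solving: c = -6, q = 1, p = 60, so u(n) = -6 + 60/(n + 1).
Then u(2) = -6 + 60/3 = 14.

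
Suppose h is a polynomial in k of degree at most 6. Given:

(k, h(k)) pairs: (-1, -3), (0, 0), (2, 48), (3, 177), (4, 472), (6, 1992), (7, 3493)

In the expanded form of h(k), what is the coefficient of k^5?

0

Write h(k) = ak^6 + bk^5 + ck^4 + dk³ + ek² + pk + q; the 7 given values yield a linear system in the 7 coefficients.
Solving, the top 2 coefficients vanish, and h(k) = k^4 + 3k³ + k² + 2k.
The coefficient of k^5 is 0.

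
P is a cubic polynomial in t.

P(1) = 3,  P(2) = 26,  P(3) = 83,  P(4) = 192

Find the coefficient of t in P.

Write P(t) = at³ + bt² + ct + d; the 4 given values yield a linear system in the 4 coefficients.
Solving, P(t) = 3t³ - t² + 5t - 4.
The coefficient of t is 5.

5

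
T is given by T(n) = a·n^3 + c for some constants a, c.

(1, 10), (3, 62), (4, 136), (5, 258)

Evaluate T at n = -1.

From T(1) = 10 and T(3) = 62: 1a + c = 10 and 27a + c = 62.
Subtracting: 26a = 52, so a = 2; then c = 10 − 2·1 = 8.
So T(n) = 2n³ + 8, and T(-1) = 6.

6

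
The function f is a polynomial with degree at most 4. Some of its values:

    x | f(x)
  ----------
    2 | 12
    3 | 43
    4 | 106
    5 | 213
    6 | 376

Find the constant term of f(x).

First differences: 31, 63, 107, 163. Second differences: 32, 44, 56. Third differences: 12, 12.
Level-3 differences are constant, so f has degree 3.
Fitting a degree-3 polynomial gives f(x) = 2x³ - 2x² + 3x - 2.
The constant term is f(0) = -2.

-2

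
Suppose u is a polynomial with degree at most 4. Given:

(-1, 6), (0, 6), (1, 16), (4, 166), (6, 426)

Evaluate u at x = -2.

10

Write u(x) = ax^4 + bx³ + cx² + dx + e; the 5 given values yield a linear system in the 5 coefficients.
Solving, the leading coefficient vanishes, and u(x) = x³ + 5x² + 4x + 6.
Then u(-2) = 10.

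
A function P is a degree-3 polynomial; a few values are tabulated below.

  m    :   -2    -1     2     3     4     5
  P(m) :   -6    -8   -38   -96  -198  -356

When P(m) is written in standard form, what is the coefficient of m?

Write P(m) = am³ + bm² + cm + d; the 6 given values yield a linear system in the 4 coefficients.
Solving, P(m) = -2m³ - 4m² - 6.
The coefficient of m is 0.

0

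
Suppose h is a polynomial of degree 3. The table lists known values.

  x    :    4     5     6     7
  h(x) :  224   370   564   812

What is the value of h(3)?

120

Write h(x) = ax³ + bx² + cx + d; the 4 given values yield a linear system in the 4 coefficients.
Solving, h(x) = x³ + 9x² + 4x.
Then h(3) = 120.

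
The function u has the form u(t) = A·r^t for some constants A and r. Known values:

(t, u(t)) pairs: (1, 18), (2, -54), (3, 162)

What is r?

Consecutive ratio: -54/18 = -3, and 162/(-54) = -3, so r = -3.
Then A·(-3)^1 = 18 gives A = -6, and u(t) = -6·(-3)^t.

-3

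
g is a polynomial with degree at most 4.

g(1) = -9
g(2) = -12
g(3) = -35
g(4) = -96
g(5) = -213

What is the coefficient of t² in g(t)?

First differences: -3, -23, -61, -117. Second differences: -20, -38, -56. Third differences: -18, -18.
Level-3 differences are constant, so g has degree 3.
Fitting a degree-3 polynomial gives g(t) = -3t³ + 8t² - 6t - 8.
The coefficient of t² is 8.

8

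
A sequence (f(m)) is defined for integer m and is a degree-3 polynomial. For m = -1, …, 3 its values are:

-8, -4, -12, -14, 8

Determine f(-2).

-42

Write f(m) = am³ + bm² + cm + d; the 5 given values yield a linear system in the 4 coefficients.
Solving, f(m) = 3m³ - 6m² - 5m - 4.
Then f(-2) = -42.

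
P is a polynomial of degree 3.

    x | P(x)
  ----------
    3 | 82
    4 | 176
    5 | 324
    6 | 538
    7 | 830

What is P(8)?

1212

Write P(x) = ax³ + bx² + cx + d; the 5 given values yield a linear system in the 4 coefficients.
Solving, P(x) = 2x³ + 3x² - x + 4.
Then P(8) = 1212.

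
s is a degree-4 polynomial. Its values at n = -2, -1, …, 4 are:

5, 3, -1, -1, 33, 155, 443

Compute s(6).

1949

First differences: -2, -4, 0, 34, 122, 288. Second differences: -2, 4, 34, 88, 166. Third differences: 6, 30, 54, 78. Fourth differences: 24, 24, 24.
Level-4 differences are constant, so s has degree 4.
Fitting a degree-4 polynomial gives s(n) = n^4 + 3n³ + n² - 5n - 1.
Then s(6) = 1949.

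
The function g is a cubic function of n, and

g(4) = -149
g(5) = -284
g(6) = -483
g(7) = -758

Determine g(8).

Write g(n) = an³ + bn² + cn + d; the 4 given values yield a linear system in the 4 coefficients.
Solving, g(n) = -2n³ - 2n² + 5n - 9.
Then g(8) = -1121.

-1121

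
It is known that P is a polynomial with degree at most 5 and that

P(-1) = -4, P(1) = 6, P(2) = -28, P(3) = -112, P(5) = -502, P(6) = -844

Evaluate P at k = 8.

-1912

Write P(k) = ak^5 + bk^4 + ck³ + dk² + ek + p; the 6 given values yield a linear system in the 6 coefficients.
Solving, the top 2 coefficients vanish, and P(k) = -3k³ - 7k² + 8k + 8.
Then P(8) = -1912.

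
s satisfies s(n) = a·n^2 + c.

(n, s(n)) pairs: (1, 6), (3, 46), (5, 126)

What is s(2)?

21

From s(1) = 6 and s(3) = 46: 1a + c = 6 and 9a + c = 46.
Subtracting: 8a = 40, so a = 5; then c = 6 − 5·1 = 1.
So s(n) = 5n² + 1, and s(2) = 21.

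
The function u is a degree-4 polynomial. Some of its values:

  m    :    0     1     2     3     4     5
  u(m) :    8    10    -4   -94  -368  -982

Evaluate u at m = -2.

-44

Write u(m) = am^4 + bm³ + cm² + dm + e; the 6 given values yield a linear system in the 5 coefficients.
Solving, u(m) = -2m^4 + 2m³ + 2m + 8.
Then u(-2) = -44.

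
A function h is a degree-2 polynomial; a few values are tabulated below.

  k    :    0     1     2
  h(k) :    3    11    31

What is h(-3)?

Write h(k) = ak² + bk + c; the 3 given values yield a linear system in the 3 coefficients.
Solving, h(k) = 6k² + 2k + 3.
Then h(-3) = 51.

51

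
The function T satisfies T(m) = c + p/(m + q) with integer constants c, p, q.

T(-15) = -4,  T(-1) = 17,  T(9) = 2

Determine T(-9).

(T(m) − c)(m + q) = p for each data point; the three points give a linear system in c and q, then p follows.
Solving: c = -1, q = 3, p = 36, so T(m) = -1 + 36/(m + 3).
Then T(-9) = -1 + 36/(-6) = -7.

-7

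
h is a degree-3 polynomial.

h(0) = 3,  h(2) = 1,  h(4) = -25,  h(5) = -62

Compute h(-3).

Write h(x) = ax³ + bx² + cx + d; the 4 given values yield a linear system in the 4 coefficients.
Solving, h(x) = -x³ + 3x² - 3x + 3.
Then h(-3) = 66.

66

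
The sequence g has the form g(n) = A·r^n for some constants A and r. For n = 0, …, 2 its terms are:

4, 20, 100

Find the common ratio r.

5

Consecutive ratio: 20/4 = 5, and 100/20 = 5, so r = 5.
Then A·5^0 = 4 gives A = 4, and g(n) = 4·5^n.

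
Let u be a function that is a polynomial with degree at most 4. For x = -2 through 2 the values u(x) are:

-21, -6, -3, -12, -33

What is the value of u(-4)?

-87

Write u(x) = ax^4 + bx³ + cx² + dx + e; the 5 given values yield a linear system in the 5 coefficients.
Solving, the top 2 coefficients vanish, and u(x) = -6x² - 3x - 3.
Then u(-4) = -87.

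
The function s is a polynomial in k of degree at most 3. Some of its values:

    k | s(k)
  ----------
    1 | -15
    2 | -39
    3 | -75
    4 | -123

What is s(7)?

First differences: -24, -36, -48. Second differences: -12, -12.
Level-2 differences are constant, so s has degree 2.
Fitting a degree-2 polynomial gives s(k) = -6k² - 6k - 3.
Then s(7) = -339.

-339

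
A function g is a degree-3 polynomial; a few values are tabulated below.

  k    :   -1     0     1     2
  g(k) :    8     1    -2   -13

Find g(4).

-107

Write g(k) = ak³ + bk² + ck + d; the 4 given values yield a linear system in the 4 coefficients.
Solving, g(k) = -2k³ + 2k² - 3k + 1.
Then g(4) = -107.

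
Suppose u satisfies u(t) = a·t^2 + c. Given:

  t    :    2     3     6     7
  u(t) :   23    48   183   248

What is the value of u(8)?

323

From u(2) = 23 and u(3) = 48: 4a + c = 23 and 9a + c = 48.
Subtracting: 5a = 25, so a = 5; then c = 23 − 5·4 = 3.
So u(t) = 5t² + 3, and u(8) = 323.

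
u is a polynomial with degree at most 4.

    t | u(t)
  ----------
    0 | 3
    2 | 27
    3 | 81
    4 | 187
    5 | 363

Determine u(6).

Write u(t) = at^4 + bt³ + ct² + dt + e; the 5 given values yield a linear system in the 5 coefficients.
Solving, the leading coefficient vanishes, and u(t) = 3t³ - t² + 2t + 3.
Then u(6) = 627.

627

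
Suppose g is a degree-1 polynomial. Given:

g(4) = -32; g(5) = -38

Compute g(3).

Write g(n) = an + b; the 2 given values yield a linear system in the 2 coefficients.
Solving, g(n) = -6n - 8.
Then g(3) = -26.

-26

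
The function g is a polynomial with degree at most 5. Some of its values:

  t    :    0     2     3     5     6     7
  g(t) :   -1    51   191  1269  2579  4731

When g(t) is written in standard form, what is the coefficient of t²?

Write g(t) = at^5 + bt^4 + ct³ + dt² + et + p; the 6 given values yield a linear system in the 6 coefficients.
Solving, the leading coefficient vanishes, and g(t) = 2t^4 - t³ + 5t² + 4t - 1.
The coefficient of t² is 5.

5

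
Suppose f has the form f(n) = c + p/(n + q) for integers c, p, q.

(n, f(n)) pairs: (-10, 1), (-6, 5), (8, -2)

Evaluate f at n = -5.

(f(n) − c)(n + q) = p for each data point; the three points give a linear system in c and q, then p follows.
Solving: c = -1, q = 4, p = -12, so f(n) = -1 − 12/(n + 4).
Then f(-5) = -1 − 12/(-1) = 11.

11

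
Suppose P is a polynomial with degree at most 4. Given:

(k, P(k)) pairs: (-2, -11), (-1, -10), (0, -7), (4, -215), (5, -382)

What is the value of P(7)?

-938

Write P(k) = ak^4 + bk³ + ck² + dk + e; the 5 given values yield a linear system in the 5 coefficients.
Solving, the leading coefficient vanishes, and P(k) = -2k³ - 5k² - 7.
Then P(7) = -938.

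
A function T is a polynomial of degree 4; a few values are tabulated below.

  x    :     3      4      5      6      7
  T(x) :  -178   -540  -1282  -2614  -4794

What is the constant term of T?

8

Write T(x) = ax^4 + bx³ + cx² + dx + e; the 5 given values yield a linear system in the 5 coefficients.
Solving, T(x) = -2x^4 + x³ - 8x² + 7x + 8.
The constant term is T(0) = 8.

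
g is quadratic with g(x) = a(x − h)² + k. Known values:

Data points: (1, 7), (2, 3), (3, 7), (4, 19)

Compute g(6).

First differences -4, 4, 12; second difference 8 = 2a, so a = 4.
Expanding, the x-coefficient is −2ah = -8h; matching it to the data gives h = 2, and then k = 3.
So g(x) = 4(x − 2)² + 3.
g(6) = 4·4² + 3 = 67.

67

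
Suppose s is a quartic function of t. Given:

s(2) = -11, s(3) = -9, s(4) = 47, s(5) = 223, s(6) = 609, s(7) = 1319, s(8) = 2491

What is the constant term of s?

Write s(t) = at^4 + bt³ + ct² + dt + e; the 7 given values yield a linear system in the 5 coefficients.
Solving, s(t) = t^4 - 3t³ - t² - t + 3.
The constant term is s(0) = 3.

3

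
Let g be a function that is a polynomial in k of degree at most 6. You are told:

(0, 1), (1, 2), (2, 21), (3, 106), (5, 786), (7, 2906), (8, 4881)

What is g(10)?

11621

Write g(k) = ak^6 + bk^5 + ck^4 + dk³ + ek² + pk + q; the 7 given values yield a linear system in the 7 coefficients.
Solving, the top 2 coefficients vanish, and g(k) = k^4 + 2k³ - 4k² + 2k + 1.
Then g(10) = 11621.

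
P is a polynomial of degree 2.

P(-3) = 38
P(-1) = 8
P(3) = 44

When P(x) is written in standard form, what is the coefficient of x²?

Write P(x) = ax² + bx + c; the 3 given values yield a linear system in the 3 coefficients.
Solving, P(x) = 4x² + x + 5.
The coefficient of x² is 4.

4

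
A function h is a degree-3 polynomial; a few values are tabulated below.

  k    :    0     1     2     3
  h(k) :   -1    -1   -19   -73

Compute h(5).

Write h(k) = ak³ + bk² + ck + d; the 4 given values yield a linear system in the 4 coefficients.
Solving, h(k) = -3k³ + 3k - 1.
Then h(5) = -361.

-361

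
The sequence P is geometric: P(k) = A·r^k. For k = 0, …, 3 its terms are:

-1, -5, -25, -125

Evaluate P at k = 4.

Consecutive ratio: -5/(-1) = 5, and -25/(-5) = 5, so r = 5.
Then A·5^0 = -1 gives A = -1, and P(k) = -1·5^k.
P(4) = -1·5^4 = -625.

-625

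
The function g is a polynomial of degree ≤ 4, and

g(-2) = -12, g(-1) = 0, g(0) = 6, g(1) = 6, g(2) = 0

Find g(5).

-54

First differences: 12, 6, 0, -6. Second differences: -6, -6, -6.
Level-2 differences are constant, so g has degree 2.
Fitting a degree-2 polynomial gives g(x) = -3x² + 3x + 6.
Then g(5) = -54.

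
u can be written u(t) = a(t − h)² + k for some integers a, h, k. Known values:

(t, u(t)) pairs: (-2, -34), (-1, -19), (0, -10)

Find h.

First differences 15, 9; second difference -6 = 2a, so a = -3.
Expanding, the t-coefficient is −2ah = 6h; matching it to the data gives h = 1, and then k = -7.
So u(t) = -3(t − 1)² − 7.
Hence h = 1.

1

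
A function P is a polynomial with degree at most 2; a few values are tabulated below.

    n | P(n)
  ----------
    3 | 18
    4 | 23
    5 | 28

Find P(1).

First differences: 5, 5.
Level-1 differences are constant, so P has degree 1.
Fitting a degree-1 polynomial gives P(n) = 5n + 3.
Then P(1) = 8.

8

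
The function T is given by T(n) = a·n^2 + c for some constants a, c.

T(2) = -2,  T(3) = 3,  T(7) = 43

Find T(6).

From T(2) = -2 and T(3) = 3: 4a + c = -2 and 9a + c = 3.
Subtracting: 5a = 5, so a = 1; then c = -2 − 1·4 = -6.
So T(n) = 1n² − 6, and T(6) = 30.

30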